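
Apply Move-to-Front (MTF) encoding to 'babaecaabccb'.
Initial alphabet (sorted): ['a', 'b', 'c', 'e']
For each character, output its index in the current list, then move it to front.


MTF encoding:
'b': index 1 in ['a', 'b', 'c', 'e'] -> ['b', 'a', 'c', 'e']
'a': index 1 in ['b', 'a', 'c', 'e'] -> ['a', 'b', 'c', 'e']
'b': index 1 in ['a', 'b', 'c', 'e'] -> ['b', 'a', 'c', 'e']
'a': index 1 in ['b', 'a', 'c', 'e'] -> ['a', 'b', 'c', 'e']
'e': index 3 in ['a', 'b', 'c', 'e'] -> ['e', 'a', 'b', 'c']
'c': index 3 in ['e', 'a', 'b', 'c'] -> ['c', 'e', 'a', 'b']
'a': index 2 in ['c', 'e', 'a', 'b'] -> ['a', 'c', 'e', 'b']
'a': index 0 in ['a', 'c', 'e', 'b'] -> ['a', 'c', 'e', 'b']
'b': index 3 in ['a', 'c', 'e', 'b'] -> ['b', 'a', 'c', 'e']
'c': index 2 in ['b', 'a', 'c', 'e'] -> ['c', 'b', 'a', 'e']
'c': index 0 in ['c', 'b', 'a', 'e'] -> ['c', 'b', 'a', 'e']
'b': index 1 in ['c', 'b', 'a', 'e'] -> ['b', 'c', 'a', 'e']


Output: [1, 1, 1, 1, 3, 3, 2, 0, 3, 2, 0, 1]


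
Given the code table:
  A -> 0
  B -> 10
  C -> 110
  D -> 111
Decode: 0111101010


Decoding:
0 -> A
111 -> D
10 -> B
10 -> B
10 -> B


Result: ADBBB


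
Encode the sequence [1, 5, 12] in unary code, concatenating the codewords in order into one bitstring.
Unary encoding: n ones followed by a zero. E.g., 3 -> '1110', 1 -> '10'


Encode each number as n ones followed by a terminating 0:
  1 -> 10 (2 bits)
  5 -> 111110 (6 bits)
  12 -> 1111111111110 (13 bits)
Total length = 2 + 6 + 13 = 21 bits.

Unary([1, 5, 12]) = 101111101111111111110 (21 bits)


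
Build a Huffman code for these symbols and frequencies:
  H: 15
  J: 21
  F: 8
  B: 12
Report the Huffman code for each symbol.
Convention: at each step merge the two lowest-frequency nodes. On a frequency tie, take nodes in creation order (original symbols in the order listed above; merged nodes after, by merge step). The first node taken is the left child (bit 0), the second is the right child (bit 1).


Huffman tree construction:
Step 1: Merge F(8) + B(12) = 20
Step 2: Merge H(15) + (F+B)(20) = 35
Step 3: Merge J(21) + (H+(F+B))(35) = 56
Read each symbol's code off the tree from the root (left child = 0, right child = 1).

Codes:
  H: 10 (length 2)
  J: 0 (length 1)
  F: 110 (length 3)
  B: 111 (length 3)
Average code length: 111/56 = 1.9821 bits/symbol


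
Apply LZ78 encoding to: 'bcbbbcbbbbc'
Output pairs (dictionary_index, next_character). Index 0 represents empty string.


LZ78 encoding steps:
Dictionary: {0: ''}
Step 1: w='' (idx 0), next='b' -> output (0, 'b'), add 'b' as idx 1
Step 2: w='' (idx 0), next='c' -> output (0, 'c'), add 'c' as idx 2
Step 3: w='b' (idx 1), next='b' -> output (1, 'b'), add 'bb' as idx 3
Step 4: w='b' (idx 1), next='c' -> output (1, 'c'), add 'bc' as idx 4
Step 5: w='bb' (idx 3), next='b' -> output (3, 'b'), add 'bbb' as idx 5
Step 6: w='bc' (idx 4), end of input -> output (4, '')


Encoded: [(0, 'b'), (0, 'c'), (1, 'b'), (1, 'c'), (3, 'b'), (4, '')]


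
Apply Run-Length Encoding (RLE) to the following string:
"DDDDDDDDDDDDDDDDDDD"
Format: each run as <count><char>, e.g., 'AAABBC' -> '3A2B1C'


Scanning runs left to right:
  i=0: run of 'D' x 19 -> '19D'

RLE = 19D


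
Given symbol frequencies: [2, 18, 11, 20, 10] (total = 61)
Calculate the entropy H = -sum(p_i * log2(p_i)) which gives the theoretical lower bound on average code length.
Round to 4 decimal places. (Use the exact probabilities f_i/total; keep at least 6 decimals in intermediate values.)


Per-symbol terms -p_i * log2(p_i) with p_i = f_i/61:
  p = 2/61 = 0.032787: log2(p) = -4.930737, -p*log2(p) = 0.161664
  p = 18/61 = 0.295082: log2(p) = -1.760812, -p*log2(p) = 0.519584
  p = 11/61 = 0.180328: log2(p) = -2.471306, -p*log2(p) = 0.445645
  p = 20/61 = 0.327869: log2(p) = -1.608809, -p*log2(p) = 0.527478
  p = 10/61 = 0.163934: log2(p) = -2.608809, -p*log2(p) = 0.427674
H = 0.161664 + 0.519584 + 0.445645 + 0.527478 + 0.427674 = 2.082045

H = 2.082 bits/symbol


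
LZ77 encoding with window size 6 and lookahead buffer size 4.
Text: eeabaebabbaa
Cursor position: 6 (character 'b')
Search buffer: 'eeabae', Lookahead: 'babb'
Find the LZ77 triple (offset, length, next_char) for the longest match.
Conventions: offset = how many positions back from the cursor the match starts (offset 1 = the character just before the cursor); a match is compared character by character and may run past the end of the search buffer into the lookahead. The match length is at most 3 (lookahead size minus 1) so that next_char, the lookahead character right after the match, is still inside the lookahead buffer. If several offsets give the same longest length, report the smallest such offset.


Try each offset into the search buffer:
  offset=1 (pos 5, char 'e'): match length 0
  offset=2 (pos 4, char 'a'): match length 0
  offset=3 (pos 3, char 'b'): match length 2
  offset=4 (pos 2, char 'a'): match length 0
  offset=5 (pos 1, char 'e'): match length 0
  offset=6 (pos 0, char 'e'): match length 0
Longest match has length 2 at offset 3.
next_char = character at position 6 + 2 = 8 -> 'b'

Best match: offset=3, length=2 (matching 'ba' starting at position 3)
LZ77 triple: (3, 2, 'b')


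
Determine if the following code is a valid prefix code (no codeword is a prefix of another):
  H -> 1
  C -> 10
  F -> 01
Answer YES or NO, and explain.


Checking each pair (does one codeword prefix another?):
  H='1' vs C='10': prefix -- VIOLATION

NO -- this is NOT a valid prefix code. H (1) is a prefix of C (10).


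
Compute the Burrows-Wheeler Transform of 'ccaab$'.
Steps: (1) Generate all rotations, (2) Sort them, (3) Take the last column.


Rotations (sorted):
  0: $ccaab -> last char: b
  1: aab$cc -> last char: c
  2: ab$cca -> last char: a
  3: b$ccaa -> last char: a
  4: caab$c -> last char: c
  5: ccaab$ -> last char: $


BWT = bcaac$


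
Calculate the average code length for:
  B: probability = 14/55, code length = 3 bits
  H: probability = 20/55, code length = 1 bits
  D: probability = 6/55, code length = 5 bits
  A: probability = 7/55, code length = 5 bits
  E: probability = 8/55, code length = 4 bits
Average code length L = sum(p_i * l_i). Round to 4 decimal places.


Weighted contributions p_i * l_i:
  B: (14/55) * 3 = 42/55
  H: (20/55) * 1 = 20/55
  D: (6/55) * 5 = 30/55
  A: (7/55) * 5 = 35/55
  E: (8/55) * 4 = 32/55
Sum = (42 + 20 + 30 + 35 + 32)/55 = 159/55

L = 159/55 = 2.8909 bits/symbol


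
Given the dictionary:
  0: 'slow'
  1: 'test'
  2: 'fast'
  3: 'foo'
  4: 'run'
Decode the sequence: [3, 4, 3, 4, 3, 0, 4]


Look up each index in the dictionary:
  3 -> 'foo'
  4 -> 'run'
  3 -> 'foo'
  4 -> 'run'
  3 -> 'foo'
  0 -> 'slow'
  4 -> 'run'

Decoded: "foo run foo run foo slow run"


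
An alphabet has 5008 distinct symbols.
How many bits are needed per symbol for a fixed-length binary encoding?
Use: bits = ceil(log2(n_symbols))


log2(5008) = 12.29
Bracket: 2^12 = 4096 < 5008 <= 2^13 = 8192
So ceil(log2(5008)) = 13

bits = ceil(log2(5008)) = ceil(12.29) = 13 bits


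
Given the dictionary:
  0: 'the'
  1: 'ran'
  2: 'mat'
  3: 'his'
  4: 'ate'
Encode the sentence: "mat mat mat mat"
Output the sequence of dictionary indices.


Look up each word in the dictionary:
  'mat' -> 2
  'mat' -> 2
  'mat' -> 2
  'mat' -> 2

Encoded: [2, 2, 2, 2]


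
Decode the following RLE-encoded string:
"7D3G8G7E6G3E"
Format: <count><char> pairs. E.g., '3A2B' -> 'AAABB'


Expanding each <count><char> pair:
  7D -> 'DDDDDDD'
  3G -> 'GGG'
  8G -> 'GGGGGGGG'
  7E -> 'EEEEEEE'
  6G -> 'GGGGGG'
  3E -> 'EEE'

Decoded = DDDDDDDGGGGGGGGGGGEEEEEEEGGGGGGEEE


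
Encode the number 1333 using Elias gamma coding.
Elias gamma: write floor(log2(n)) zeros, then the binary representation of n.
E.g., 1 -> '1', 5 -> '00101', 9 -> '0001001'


num_bits = floor(log2(1333)) + 1 = 11
leading_zeros = num_bits - 1 = 10
binary(1333) = 10100110101

Elias gamma(1333) = '0000000000' + '10100110101' = 000000000010100110101 (21 bits)


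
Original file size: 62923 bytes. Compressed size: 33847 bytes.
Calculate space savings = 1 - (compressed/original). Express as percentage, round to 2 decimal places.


ratio = compressed/original = 33847/62923 = 0.537911
savings = 1 - ratio = 1 - 0.537911 = 0.462089
as a percentage: 0.462089 * 100 = 46.21%

Space savings = 1 - 33847/62923 = 46.21%


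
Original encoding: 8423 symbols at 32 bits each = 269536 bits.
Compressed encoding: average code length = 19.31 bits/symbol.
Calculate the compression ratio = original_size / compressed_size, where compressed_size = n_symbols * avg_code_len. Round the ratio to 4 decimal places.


original_size = n_symbols * orig_bits = 8423 * 32 = 269536 bits
compressed_size = n_symbols * avg_code_len = 8423 * 19.31 = 162648.13 bits
ratio = original_size / compressed_size = 269536 / 162648.13 = 1.6572

Compression ratio = 1.6572


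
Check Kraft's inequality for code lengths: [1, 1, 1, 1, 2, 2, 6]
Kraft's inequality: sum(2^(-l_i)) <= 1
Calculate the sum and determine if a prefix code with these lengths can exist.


Sum = 2^(-1) + 2^(-1) + 2^(-1) + 2^(-1) + 2^(-2) + 2^(-2) + 2^(-6)
    = 0.5 + 0.5 + 0.5 + 0.5 + 0.25 + 0.25 + 0.015625
    = 161/64 = 2.515625
Since 2.515625 > 1, Kraft's inequality is NOT satisfied.
A prefix code with these lengths CANNOT exist.

Kraft sum = 2.515625. Not satisfied.


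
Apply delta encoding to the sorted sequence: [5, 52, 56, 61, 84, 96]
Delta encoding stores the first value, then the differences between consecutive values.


First value: 5
Deltas:
  52 - 5 = 47
  56 - 52 = 4
  61 - 56 = 5
  84 - 61 = 23
  96 - 84 = 12


Delta encoded: [5, 47, 4, 5, 23, 12]


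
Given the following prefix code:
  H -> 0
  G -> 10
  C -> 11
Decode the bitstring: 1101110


Decoding step by step:
Bits 11 -> C
Bits 0 -> H
Bits 11 -> C
Bits 10 -> G


Decoded message: CHCG


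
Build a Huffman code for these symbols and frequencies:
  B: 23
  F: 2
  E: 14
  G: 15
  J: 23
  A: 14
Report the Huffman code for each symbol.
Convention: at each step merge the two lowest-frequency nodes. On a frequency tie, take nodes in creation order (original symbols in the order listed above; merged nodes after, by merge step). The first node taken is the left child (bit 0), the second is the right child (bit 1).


Huffman tree construction:
Step 1: Merge F(2) + E(14) = 16
Step 2: Merge A(14) + G(15) = 29
Step 3: Merge (F+E)(16) + B(23) = 39
Step 4: Merge J(23) + (A+G)(29) = 52
Step 5: Merge ((F+E)+B)(39) + (J+(A+G))(52) = 91
Read each symbol's code off the tree from the root (left child = 0, right child = 1).

Codes:
  B: 01 (length 2)
  F: 000 (length 3)
  E: 001 (length 3)
  G: 111 (length 3)
  J: 10 (length 2)
  A: 110 (length 3)
Average code length: 227/91 = 2.4945 bits/symbol


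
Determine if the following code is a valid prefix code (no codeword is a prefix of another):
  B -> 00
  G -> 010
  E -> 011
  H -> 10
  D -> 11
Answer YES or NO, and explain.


Checking each pair (does one codeword prefix another?):
  B='00' vs G='010': no prefix
  B='00' vs E='011': no prefix
  B='00' vs H='10': no prefix
  B='00' vs D='11': no prefix
  G='010' vs B='00': no prefix
  G='010' vs E='011': no prefix
  G='010' vs H='10': no prefix
  G='010' vs D='11': no prefix
  E='011' vs B='00': no prefix
  E='011' vs G='010': no prefix
  E='011' vs H='10': no prefix
  E='011' vs D='11': no prefix
  H='10' vs B='00': no prefix
  H='10' vs G='010': no prefix
  H='10' vs E='011': no prefix
  H='10' vs D='11': no prefix
  D='11' vs B='00': no prefix
  D='11' vs G='010': no prefix
  D='11' vs E='011': no prefix
  D='11' vs H='10': no prefix
No violation found over all pairs.

YES -- this is a valid prefix code. No codeword is a prefix of any other codeword.


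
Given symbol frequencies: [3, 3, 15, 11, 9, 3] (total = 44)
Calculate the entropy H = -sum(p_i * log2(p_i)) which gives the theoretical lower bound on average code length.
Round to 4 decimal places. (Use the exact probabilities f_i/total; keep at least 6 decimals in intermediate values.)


Per-symbol terms -p_i * log2(p_i) with p_i = f_i/44:
  p = 3/44 = 0.068182: log2(p) = -3.874469, -p*log2(p) = 0.264168
  p = 3/44 = 0.068182: log2(p) = -3.874469, -p*log2(p) = 0.264168
  p = 15/44 = 0.340909: log2(p) = -1.552541, -p*log2(p) = 0.529275
  p = 11/44 = 0.250000: log2(p) = -2.000000, -p*log2(p) = 0.500000
  p = 9/44 = 0.204545: log2(p) = -2.289507, -p*log2(p) = 0.468308
  p = 3/44 = 0.068182: log2(p) = -3.874469, -p*log2(p) = 0.264168
H = 0.264168 + 0.264168 + 0.529275 + 0.500000 + 0.468308 + 0.264168 = 2.290087

H = 2.2901 bits/symbol


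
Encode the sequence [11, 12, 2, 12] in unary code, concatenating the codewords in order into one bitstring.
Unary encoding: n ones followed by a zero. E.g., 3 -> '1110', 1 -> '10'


Encode each number as n ones followed by a terminating 0:
  11 -> 111111111110 (12 bits)
  12 -> 1111111111110 (13 bits)
  2 -> 110 (3 bits)
  12 -> 1111111111110 (13 bits)
Total length = 12 + 13 + 3 + 13 = 41 bits.

Unary([11, 12, 2, 12]) = 11111111111011111111111101101111111111110 (41 bits)


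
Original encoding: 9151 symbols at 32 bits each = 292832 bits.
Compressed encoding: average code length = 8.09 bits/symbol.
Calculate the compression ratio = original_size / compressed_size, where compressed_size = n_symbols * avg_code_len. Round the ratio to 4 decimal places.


original_size = n_symbols * orig_bits = 9151 * 32 = 292832 bits
compressed_size = n_symbols * avg_code_len = 9151 * 8.09 = 74031.59 bits
ratio = original_size / compressed_size = 292832 / 74031.59 = 3.9555

Compression ratio = 3.9555


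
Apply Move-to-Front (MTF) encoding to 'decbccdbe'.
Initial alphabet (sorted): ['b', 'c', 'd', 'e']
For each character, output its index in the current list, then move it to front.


MTF encoding:
'd': index 2 in ['b', 'c', 'd', 'e'] -> ['d', 'b', 'c', 'e']
'e': index 3 in ['d', 'b', 'c', 'e'] -> ['e', 'd', 'b', 'c']
'c': index 3 in ['e', 'd', 'b', 'c'] -> ['c', 'e', 'd', 'b']
'b': index 3 in ['c', 'e', 'd', 'b'] -> ['b', 'c', 'e', 'd']
'c': index 1 in ['b', 'c', 'e', 'd'] -> ['c', 'b', 'e', 'd']
'c': index 0 in ['c', 'b', 'e', 'd'] -> ['c', 'b', 'e', 'd']
'd': index 3 in ['c', 'b', 'e', 'd'] -> ['d', 'c', 'b', 'e']
'b': index 2 in ['d', 'c', 'b', 'e'] -> ['b', 'd', 'c', 'e']
'e': index 3 in ['b', 'd', 'c', 'e'] -> ['e', 'b', 'd', 'c']


Output: [2, 3, 3, 3, 1, 0, 3, 2, 3]


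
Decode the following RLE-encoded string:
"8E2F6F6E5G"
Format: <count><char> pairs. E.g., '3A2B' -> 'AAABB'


Expanding each <count><char> pair:
  8E -> 'EEEEEEEE'
  2F -> 'FF'
  6F -> 'FFFFFF'
  6E -> 'EEEEEE'
  5G -> 'GGGGG'

Decoded = EEEEEEEEFFFFFFFFEEEEEEGGGGG


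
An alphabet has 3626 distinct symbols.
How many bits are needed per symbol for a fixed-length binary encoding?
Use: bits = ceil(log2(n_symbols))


log2(3626) = 11.8242
Bracket: 2^11 = 2048 < 3626 <= 2^12 = 4096
So ceil(log2(3626)) = 12

bits = ceil(log2(3626)) = ceil(11.8242) = 12 bits


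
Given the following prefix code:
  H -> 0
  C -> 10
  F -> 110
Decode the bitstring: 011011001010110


Decoding step by step:
Bits 0 -> H
Bits 110 -> F
Bits 110 -> F
Bits 0 -> H
Bits 10 -> C
Bits 10 -> C
Bits 110 -> F


Decoded message: HFFHCCF


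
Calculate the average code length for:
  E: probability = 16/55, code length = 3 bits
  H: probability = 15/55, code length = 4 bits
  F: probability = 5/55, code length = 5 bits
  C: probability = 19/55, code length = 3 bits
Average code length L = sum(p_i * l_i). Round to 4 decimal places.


Weighted contributions p_i * l_i:
  E: (16/55) * 3 = 48/55
  H: (15/55) * 4 = 60/55
  F: (5/55) * 5 = 25/55
  C: (19/55) * 3 = 57/55
Sum = (48 + 60 + 25 + 57)/55 = 190/55

L = 190/55 = 3.4545 bits/symbol


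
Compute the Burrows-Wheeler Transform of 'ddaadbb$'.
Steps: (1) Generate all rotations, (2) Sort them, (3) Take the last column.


Rotations (sorted):
  0: $ddaadbb -> last char: b
  1: aadbb$dd -> last char: d
  2: adbb$dda -> last char: a
  3: b$ddaadb -> last char: b
  4: bb$ddaad -> last char: d
  5: daadbb$d -> last char: d
  6: dbb$ddaa -> last char: a
  7: ddaadbb$ -> last char: $


BWT = bdabdda$


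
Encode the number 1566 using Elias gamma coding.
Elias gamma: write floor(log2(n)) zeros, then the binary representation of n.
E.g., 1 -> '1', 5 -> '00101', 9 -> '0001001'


num_bits = floor(log2(1566)) + 1 = 11
leading_zeros = num_bits - 1 = 10
binary(1566) = 11000011110

Elias gamma(1566) = '0000000000' + '11000011110' = 000000000011000011110 (21 bits)


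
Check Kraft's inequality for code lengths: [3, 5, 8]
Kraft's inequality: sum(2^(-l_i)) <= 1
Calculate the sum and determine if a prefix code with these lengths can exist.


Sum = 2^(-3) + 2^(-5) + 2^(-8)
    = 0.125 + 0.03125 + 0.00390625
    = 41/256 = 0.16015625
Since 0.16015625 <= 1, Kraft's inequality IS satisfied.
A prefix code with these lengths CAN exist.

Kraft sum = 0.16015625. Satisfied.


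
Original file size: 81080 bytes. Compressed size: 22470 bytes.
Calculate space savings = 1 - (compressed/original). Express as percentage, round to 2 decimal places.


ratio = compressed/original = 22470/81080 = 0.277134
savings = 1 - ratio = 1 - 0.277134 = 0.722866
as a percentage: 0.722866 * 100 = 72.29%

Space savings = 1 - 22470/81080 = 72.29%


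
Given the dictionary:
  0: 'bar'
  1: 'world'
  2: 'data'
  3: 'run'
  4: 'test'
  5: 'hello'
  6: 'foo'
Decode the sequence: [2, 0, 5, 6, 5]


Look up each index in the dictionary:
  2 -> 'data'
  0 -> 'bar'
  5 -> 'hello'
  6 -> 'foo'
  5 -> 'hello'

Decoded: "data bar hello foo hello"


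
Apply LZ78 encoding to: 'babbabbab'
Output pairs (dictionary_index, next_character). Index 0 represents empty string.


LZ78 encoding steps:
Dictionary: {0: ''}
Step 1: w='' (idx 0), next='b' -> output (0, 'b'), add 'b' as idx 1
Step 2: w='' (idx 0), next='a' -> output (0, 'a'), add 'a' as idx 2
Step 3: w='b' (idx 1), next='b' -> output (1, 'b'), add 'bb' as idx 3
Step 4: w='a' (idx 2), next='b' -> output (2, 'b'), add 'ab' as idx 4
Step 5: w='b' (idx 1), next='a' -> output (1, 'a'), add 'ba' as idx 5
Step 6: w='b' (idx 1), end of input -> output (1, '')


Encoded: [(0, 'b'), (0, 'a'), (1, 'b'), (2, 'b'), (1, 'a'), (1, '')]


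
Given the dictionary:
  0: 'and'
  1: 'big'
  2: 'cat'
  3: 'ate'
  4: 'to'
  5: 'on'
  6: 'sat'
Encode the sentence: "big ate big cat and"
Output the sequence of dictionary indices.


Look up each word in the dictionary:
  'big' -> 1
  'ate' -> 3
  'big' -> 1
  'cat' -> 2
  'and' -> 0

Encoded: [1, 3, 1, 2, 0]


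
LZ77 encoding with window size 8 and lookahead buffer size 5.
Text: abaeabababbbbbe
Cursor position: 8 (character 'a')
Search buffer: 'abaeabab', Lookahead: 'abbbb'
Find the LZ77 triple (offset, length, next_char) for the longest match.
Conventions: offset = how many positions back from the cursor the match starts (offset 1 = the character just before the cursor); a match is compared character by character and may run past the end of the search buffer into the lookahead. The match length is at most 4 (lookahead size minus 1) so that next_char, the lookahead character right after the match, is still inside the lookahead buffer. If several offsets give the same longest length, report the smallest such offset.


Try each offset into the search buffer:
  offset=1 (pos 7, char 'b'): match length 0
  offset=2 (pos 6, char 'a'): match length 2
  offset=3 (pos 5, char 'b'): match length 0
  offset=4 (pos 4, char 'a'): match length 2
  offset=5 (pos 3, char 'e'): match length 0
  offset=6 (pos 2, char 'a'): match length 1
  offset=7 (pos 1, char 'b'): match length 0
  offset=8 (pos 0, char 'a'): match length 2
Longest match has length 2, found at offsets 2, 4, 8; take the smallest, offset 2.
next_char = character at position 8 + 2 = 10 -> 'b'

Best match: offset=2, length=2 (matching 'ab' starting at position 6)
LZ77 triple: (2, 2, 'b')


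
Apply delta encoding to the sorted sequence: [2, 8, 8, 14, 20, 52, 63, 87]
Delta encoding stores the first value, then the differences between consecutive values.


First value: 2
Deltas:
  8 - 2 = 6
  8 - 8 = 0
  14 - 8 = 6
  20 - 14 = 6
  52 - 20 = 32
  63 - 52 = 11
  87 - 63 = 24


Delta encoded: [2, 6, 0, 6, 6, 32, 11, 24]


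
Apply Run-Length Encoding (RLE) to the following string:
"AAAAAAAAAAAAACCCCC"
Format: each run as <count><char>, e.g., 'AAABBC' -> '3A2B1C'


Scanning runs left to right:
  i=0: run of 'A' x 13 -> '13A'
  i=13: run of 'C' x 5 -> '5C'

RLE = 13A5C


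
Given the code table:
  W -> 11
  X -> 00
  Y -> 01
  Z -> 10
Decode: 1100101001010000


Decoding:
11 -> W
00 -> X
10 -> Z
10 -> Z
01 -> Y
01 -> Y
00 -> X
00 -> X


Result: WXZZYYXX


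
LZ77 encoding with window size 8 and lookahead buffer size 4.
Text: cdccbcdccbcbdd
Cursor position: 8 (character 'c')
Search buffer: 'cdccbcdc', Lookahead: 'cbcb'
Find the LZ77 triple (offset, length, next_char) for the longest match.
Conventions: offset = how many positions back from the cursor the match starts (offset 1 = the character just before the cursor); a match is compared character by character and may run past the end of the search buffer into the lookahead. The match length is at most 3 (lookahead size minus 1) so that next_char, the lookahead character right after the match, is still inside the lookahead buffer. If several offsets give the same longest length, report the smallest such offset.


Try each offset into the search buffer:
  offset=1 (pos 7, char 'c'): match length 1
  offset=2 (pos 6, char 'd'): match length 0
  offset=3 (pos 5, char 'c'): match length 1
  offset=4 (pos 4, char 'b'): match length 0
  offset=5 (pos 3, char 'c'): match length 3
  offset=6 (pos 2, char 'c'): match length 1
  offset=7 (pos 1, char 'd'): match length 0
  offset=8 (pos 0, char 'c'): match length 1
Longest match has length 3 at offset 5.
next_char = character at position 8 + 3 = 11 -> 'b'

Best match: offset=5, length=3 (matching 'cbc' starting at position 3)
LZ77 triple: (5, 3, 'b')


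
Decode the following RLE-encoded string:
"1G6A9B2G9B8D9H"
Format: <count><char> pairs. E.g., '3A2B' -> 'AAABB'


Expanding each <count><char> pair:
  1G -> 'G'
  6A -> 'AAAAAA'
  9B -> 'BBBBBBBBB'
  2G -> 'GG'
  9B -> 'BBBBBBBBB'
  8D -> 'DDDDDDDD'
  9H -> 'HHHHHHHHH'

Decoded = GAAAAAABBBBBBBBBGGBBBBBBBBBDDDDDDDDHHHHHHHHH


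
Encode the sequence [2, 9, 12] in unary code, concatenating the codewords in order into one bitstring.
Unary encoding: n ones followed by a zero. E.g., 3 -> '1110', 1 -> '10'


Encode each number as n ones followed by a terminating 0:
  2 -> 110 (3 bits)
  9 -> 1111111110 (10 bits)
  12 -> 1111111111110 (13 bits)
Total length = 3 + 10 + 13 = 26 bits.

Unary([2, 9, 12]) = 11011111111101111111111110 (26 bits)


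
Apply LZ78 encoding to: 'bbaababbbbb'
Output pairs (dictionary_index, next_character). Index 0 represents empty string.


LZ78 encoding steps:
Dictionary: {0: ''}
Step 1: w='' (idx 0), next='b' -> output (0, 'b'), add 'b' as idx 1
Step 2: w='b' (idx 1), next='a' -> output (1, 'a'), add 'ba' as idx 2
Step 3: w='' (idx 0), next='a' -> output (0, 'a'), add 'a' as idx 3
Step 4: w='ba' (idx 2), next='b' -> output (2, 'b'), add 'bab' as idx 4
Step 5: w='b' (idx 1), next='b' -> output (1, 'b'), add 'bb' as idx 5
Step 6: w='bb' (idx 5), end of input -> output (5, '')


Encoded: [(0, 'b'), (1, 'a'), (0, 'a'), (2, 'b'), (1, 'b'), (5, '')]


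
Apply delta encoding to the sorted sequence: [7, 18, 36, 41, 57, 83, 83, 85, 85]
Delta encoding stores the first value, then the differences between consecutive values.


First value: 7
Deltas:
  18 - 7 = 11
  36 - 18 = 18
  41 - 36 = 5
  57 - 41 = 16
  83 - 57 = 26
  83 - 83 = 0
  85 - 83 = 2
  85 - 85 = 0


Delta encoded: [7, 11, 18, 5, 16, 26, 0, 2, 0]


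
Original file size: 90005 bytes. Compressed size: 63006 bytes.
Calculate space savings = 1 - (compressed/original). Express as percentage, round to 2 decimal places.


ratio = compressed/original = 63006/90005 = 0.700028
savings = 1 - ratio = 1 - 0.700028 = 0.299972
as a percentage: 0.299972 * 100 = 30.0%

Space savings = 1 - 63006/90005 = 30.0%


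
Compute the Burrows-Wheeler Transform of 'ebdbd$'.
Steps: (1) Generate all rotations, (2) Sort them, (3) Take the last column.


Rotations (sorted):
  0: $ebdbd -> last char: d
  1: bd$ebd -> last char: d
  2: bdbd$e -> last char: e
  3: d$ebdb -> last char: b
  4: dbd$eb -> last char: b
  5: ebdbd$ -> last char: $


BWT = ddebb$


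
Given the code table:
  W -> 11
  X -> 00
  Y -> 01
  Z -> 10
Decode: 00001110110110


Decoding:
00 -> X
00 -> X
11 -> W
10 -> Z
11 -> W
01 -> Y
10 -> Z


Result: XXWZWYZ


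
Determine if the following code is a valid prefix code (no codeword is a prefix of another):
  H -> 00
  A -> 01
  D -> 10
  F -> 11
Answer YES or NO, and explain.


Checking each pair (does one codeword prefix another?):
  H='00' vs A='01': no prefix
  H='00' vs D='10': no prefix
  H='00' vs F='11': no prefix
  A='01' vs H='00': no prefix
  A='01' vs D='10': no prefix
  A='01' vs F='11': no prefix
  D='10' vs H='00': no prefix
  D='10' vs A='01': no prefix
  D='10' vs F='11': no prefix
  F='11' vs H='00': no prefix
  F='11' vs A='01': no prefix
  F='11' vs D='10': no prefix
No violation found over all pairs.

YES -- this is a valid prefix code. No codeword is a prefix of any other codeword.


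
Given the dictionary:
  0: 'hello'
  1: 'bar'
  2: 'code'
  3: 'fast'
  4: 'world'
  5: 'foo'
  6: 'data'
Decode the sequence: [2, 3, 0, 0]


Look up each index in the dictionary:
  2 -> 'code'
  3 -> 'fast'
  0 -> 'hello'
  0 -> 'hello'

Decoded: "code fast hello hello"


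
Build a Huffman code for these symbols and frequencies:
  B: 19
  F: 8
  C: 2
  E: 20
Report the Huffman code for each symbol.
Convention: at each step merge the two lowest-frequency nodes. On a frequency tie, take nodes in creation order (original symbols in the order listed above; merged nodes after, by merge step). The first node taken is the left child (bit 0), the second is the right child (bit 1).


Huffman tree construction:
Step 1: Merge C(2) + F(8) = 10
Step 2: Merge (C+F)(10) + B(19) = 29
Step 3: Merge E(20) + ((C+F)+B)(29) = 49
Read each symbol's code off the tree from the root (left child = 0, right child = 1).

Codes:
  B: 11 (length 2)
  F: 101 (length 3)
  C: 100 (length 3)
  E: 0 (length 1)
Average code length: 88/49 = 1.7959 bits/symbol


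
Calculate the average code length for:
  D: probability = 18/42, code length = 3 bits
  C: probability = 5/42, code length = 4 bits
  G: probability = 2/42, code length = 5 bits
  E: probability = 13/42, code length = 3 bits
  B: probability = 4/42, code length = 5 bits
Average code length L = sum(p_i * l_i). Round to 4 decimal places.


Weighted contributions p_i * l_i:
  D: (18/42) * 3 = 54/42
  C: (5/42) * 4 = 20/42
  G: (2/42) * 5 = 10/42
  E: (13/42) * 3 = 39/42
  B: (4/42) * 5 = 20/42
Sum = (54 + 20 + 10 + 39 + 20)/42 = 143/42

L = 143/42 = 3.4048 bits/symbol


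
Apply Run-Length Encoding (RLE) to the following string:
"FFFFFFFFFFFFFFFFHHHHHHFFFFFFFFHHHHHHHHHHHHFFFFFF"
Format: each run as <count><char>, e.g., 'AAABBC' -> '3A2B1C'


Scanning runs left to right:
  i=0: run of 'F' x 16 -> '16F'
  i=16: run of 'H' x 6 -> '6H'
  i=22: run of 'F' x 8 -> '8F'
  i=30: run of 'H' x 12 -> '12H'
  i=42: run of 'F' x 6 -> '6F'

RLE = 16F6H8F12H6F


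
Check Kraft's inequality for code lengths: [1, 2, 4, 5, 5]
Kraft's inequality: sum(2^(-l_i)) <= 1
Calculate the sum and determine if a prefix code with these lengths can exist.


Sum = 2^(-1) + 2^(-2) + 2^(-4) + 2^(-5) + 2^(-5)
    = 0.5 + 0.25 + 0.0625 + 0.03125 + 0.03125
    = 28/32 = 0.875
Since 0.875 <= 1, Kraft's inequality IS satisfied.
A prefix code with these lengths CAN exist.

Kraft sum = 0.875. Satisfied.


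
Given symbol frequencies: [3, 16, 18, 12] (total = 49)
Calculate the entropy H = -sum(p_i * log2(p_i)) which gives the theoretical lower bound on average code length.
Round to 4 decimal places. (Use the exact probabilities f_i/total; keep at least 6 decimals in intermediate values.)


Per-symbol terms -p_i * log2(p_i) with p_i = f_i/49:
  p = 3/49 = 0.061224: log2(p) = -4.029747, -p*log2(p) = 0.246719
  p = 16/49 = 0.326531: log2(p) = -1.614710, -p*log2(p) = 0.527252
  p = 18/49 = 0.367347: log2(p) = -1.444785, -p*log2(p) = 0.530737
  p = 12/49 = 0.244898: log2(p) = -2.029747, -p*log2(p) = 0.497081
H = 0.246719 + 0.527252 + 0.530737 + 0.497081 = 1.801789

H = 1.8018 bits/symbol


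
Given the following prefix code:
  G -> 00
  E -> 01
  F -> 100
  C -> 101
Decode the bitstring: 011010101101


Decoding step by step:
Bits 01 -> E
Bits 101 -> C
Bits 01 -> E
Bits 01 -> E
Bits 101 -> C


Decoded message: ECEEC


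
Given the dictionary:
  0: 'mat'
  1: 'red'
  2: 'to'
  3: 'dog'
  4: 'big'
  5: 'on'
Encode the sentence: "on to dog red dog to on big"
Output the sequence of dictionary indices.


Look up each word in the dictionary:
  'on' -> 5
  'to' -> 2
  'dog' -> 3
  'red' -> 1
  'dog' -> 3
  'to' -> 2
  'on' -> 5
  'big' -> 4

Encoded: [5, 2, 3, 1, 3, 2, 5, 4]


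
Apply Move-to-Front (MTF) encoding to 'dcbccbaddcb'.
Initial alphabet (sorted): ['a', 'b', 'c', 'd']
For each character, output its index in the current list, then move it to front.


MTF encoding:
'd': index 3 in ['a', 'b', 'c', 'd'] -> ['d', 'a', 'b', 'c']
'c': index 3 in ['d', 'a', 'b', 'c'] -> ['c', 'd', 'a', 'b']
'b': index 3 in ['c', 'd', 'a', 'b'] -> ['b', 'c', 'd', 'a']
'c': index 1 in ['b', 'c', 'd', 'a'] -> ['c', 'b', 'd', 'a']
'c': index 0 in ['c', 'b', 'd', 'a'] -> ['c', 'b', 'd', 'a']
'b': index 1 in ['c', 'b', 'd', 'a'] -> ['b', 'c', 'd', 'a']
'a': index 3 in ['b', 'c', 'd', 'a'] -> ['a', 'b', 'c', 'd']
'd': index 3 in ['a', 'b', 'c', 'd'] -> ['d', 'a', 'b', 'c']
'd': index 0 in ['d', 'a', 'b', 'c'] -> ['d', 'a', 'b', 'c']
'c': index 3 in ['d', 'a', 'b', 'c'] -> ['c', 'd', 'a', 'b']
'b': index 3 in ['c', 'd', 'a', 'b'] -> ['b', 'c', 'd', 'a']


Output: [3, 3, 3, 1, 0, 1, 3, 3, 0, 3, 3]


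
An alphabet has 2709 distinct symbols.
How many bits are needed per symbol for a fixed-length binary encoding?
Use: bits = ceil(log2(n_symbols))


log2(2709) = 11.4035
Bracket: 2^11 = 2048 < 2709 <= 2^12 = 4096
So ceil(log2(2709)) = 12

bits = ceil(log2(2709)) = ceil(11.4035) = 12 bits


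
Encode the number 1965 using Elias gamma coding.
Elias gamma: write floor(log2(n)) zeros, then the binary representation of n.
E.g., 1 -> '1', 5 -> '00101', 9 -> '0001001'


num_bits = floor(log2(1965)) + 1 = 11
leading_zeros = num_bits - 1 = 10
binary(1965) = 11110101101

Elias gamma(1965) = '0000000000' + '11110101101' = 000000000011110101101 (21 bits)


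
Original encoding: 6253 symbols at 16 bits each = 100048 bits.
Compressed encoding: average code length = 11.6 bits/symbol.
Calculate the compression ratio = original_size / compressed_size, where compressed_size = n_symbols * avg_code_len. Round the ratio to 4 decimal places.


original_size = n_symbols * orig_bits = 6253 * 16 = 100048 bits
compressed_size = n_symbols * avg_code_len = 6253 * 11.6 = 72534.8 bits
ratio = original_size / compressed_size = 100048 / 72534.8 = 1.3793

Compression ratio = 1.3793


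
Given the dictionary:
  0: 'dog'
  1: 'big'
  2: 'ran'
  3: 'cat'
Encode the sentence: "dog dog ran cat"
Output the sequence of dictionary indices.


Look up each word in the dictionary:
  'dog' -> 0
  'dog' -> 0
  'ran' -> 2
  'cat' -> 3

Encoded: [0, 0, 2, 3]


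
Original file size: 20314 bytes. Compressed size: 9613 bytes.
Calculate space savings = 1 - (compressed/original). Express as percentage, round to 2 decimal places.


ratio = compressed/original = 9613/20314 = 0.47322
savings = 1 - ratio = 1 - 0.47322 = 0.52678
as a percentage: 0.52678 * 100 = 52.68%

Space savings = 1 - 9613/20314 = 52.68%


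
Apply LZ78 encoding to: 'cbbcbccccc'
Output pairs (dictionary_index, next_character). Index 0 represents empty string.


LZ78 encoding steps:
Dictionary: {0: ''}
Step 1: w='' (idx 0), next='c' -> output (0, 'c'), add 'c' as idx 1
Step 2: w='' (idx 0), next='b' -> output (0, 'b'), add 'b' as idx 2
Step 3: w='b' (idx 2), next='c' -> output (2, 'c'), add 'bc' as idx 3
Step 4: w='bc' (idx 3), next='c' -> output (3, 'c'), add 'bcc' as idx 4
Step 5: w='c' (idx 1), next='c' -> output (1, 'c'), add 'cc' as idx 5
Step 6: w='c' (idx 1), end of input -> output (1, '')


Encoded: [(0, 'c'), (0, 'b'), (2, 'c'), (3, 'c'), (1, 'c'), (1, '')]


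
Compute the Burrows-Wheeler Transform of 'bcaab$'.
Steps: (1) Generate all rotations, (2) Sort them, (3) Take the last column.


Rotations (sorted):
  0: $bcaab -> last char: b
  1: aab$bc -> last char: c
  2: ab$bca -> last char: a
  3: b$bcaa -> last char: a
  4: bcaab$ -> last char: $
  5: caab$b -> last char: b


BWT = bcaa$b


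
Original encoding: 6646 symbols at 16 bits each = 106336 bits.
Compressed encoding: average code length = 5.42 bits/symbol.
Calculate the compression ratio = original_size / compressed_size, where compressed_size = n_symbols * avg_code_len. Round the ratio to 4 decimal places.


original_size = n_symbols * orig_bits = 6646 * 16 = 106336 bits
compressed_size = n_symbols * avg_code_len = 6646 * 5.42 = 36021.32 bits
ratio = original_size / compressed_size = 106336 / 36021.32 = 2.952

Compression ratio = 2.952


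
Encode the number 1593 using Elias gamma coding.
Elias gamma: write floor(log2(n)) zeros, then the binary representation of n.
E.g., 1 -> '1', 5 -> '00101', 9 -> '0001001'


num_bits = floor(log2(1593)) + 1 = 11
leading_zeros = num_bits - 1 = 10
binary(1593) = 11000111001

Elias gamma(1593) = '0000000000' + '11000111001' = 000000000011000111001 (21 bits)


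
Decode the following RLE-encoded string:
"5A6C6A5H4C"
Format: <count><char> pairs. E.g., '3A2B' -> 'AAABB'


Expanding each <count><char> pair:
  5A -> 'AAAAA'
  6C -> 'CCCCCC'
  6A -> 'AAAAAA'
  5H -> 'HHHHH'
  4C -> 'CCCC'

Decoded = AAAAACCCCCCAAAAAAHHHHHCCCC


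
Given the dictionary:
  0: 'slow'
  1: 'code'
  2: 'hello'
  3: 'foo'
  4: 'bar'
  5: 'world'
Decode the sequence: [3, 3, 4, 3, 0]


Look up each index in the dictionary:
  3 -> 'foo'
  3 -> 'foo'
  4 -> 'bar'
  3 -> 'foo'
  0 -> 'slow'

Decoded: "foo foo bar foo slow"


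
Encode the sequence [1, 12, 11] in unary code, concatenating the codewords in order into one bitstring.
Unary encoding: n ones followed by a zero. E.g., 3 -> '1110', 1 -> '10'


Encode each number as n ones followed by a terminating 0:
  1 -> 10 (2 bits)
  12 -> 1111111111110 (13 bits)
  11 -> 111111111110 (12 bits)
Total length = 2 + 13 + 12 = 27 bits.

Unary([1, 12, 11]) = 101111111111110111111111110 (27 bits)


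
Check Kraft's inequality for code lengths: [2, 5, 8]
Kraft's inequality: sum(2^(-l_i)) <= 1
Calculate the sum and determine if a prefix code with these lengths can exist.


Sum = 2^(-2) + 2^(-5) + 2^(-8)
    = 0.25 + 0.03125 + 0.00390625
    = 73/256 = 0.28515625
Since 0.28515625 <= 1, Kraft's inequality IS satisfied.
A prefix code with these lengths CAN exist.

Kraft sum = 0.28515625. Satisfied.


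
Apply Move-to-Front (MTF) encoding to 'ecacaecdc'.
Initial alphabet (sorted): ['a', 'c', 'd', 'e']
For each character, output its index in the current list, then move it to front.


MTF encoding:
'e': index 3 in ['a', 'c', 'd', 'e'] -> ['e', 'a', 'c', 'd']
'c': index 2 in ['e', 'a', 'c', 'd'] -> ['c', 'e', 'a', 'd']
'a': index 2 in ['c', 'e', 'a', 'd'] -> ['a', 'c', 'e', 'd']
'c': index 1 in ['a', 'c', 'e', 'd'] -> ['c', 'a', 'e', 'd']
'a': index 1 in ['c', 'a', 'e', 'd'] -> ['a', 'c', 'e', 'd']
'e': index 2 in ['a', 'c', 'e', 'd'] -> ['e', 'a', 'c', 'd']
'c': index 2 in ['e', 'a', 'c', 'd'] -> ['c', 'e', 'a', 'd']
'd': index 3 in ['c', 'e', 'a', 'd'] -> ['d', 'c', 'e', 'a']
'c': index 1 in ['d', 'c', 'e', 'a'] -> ['c', 'd', 'e', 'a']


Output: [3, 2, 2, 1, 1, 2, 2, 3, 1]


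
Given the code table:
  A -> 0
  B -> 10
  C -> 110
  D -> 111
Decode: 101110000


Decoding:
10 -> B
111 -> D
0 -> A
0 -> A
0 -> A
0 -> A


Result: BDAAAA


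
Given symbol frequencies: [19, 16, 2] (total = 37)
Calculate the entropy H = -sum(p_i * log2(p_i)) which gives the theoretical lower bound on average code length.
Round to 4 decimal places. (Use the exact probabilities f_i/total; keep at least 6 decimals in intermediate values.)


Per-symbol terms -p_i * log2(p_i) with p_i = f_i/37:
  p = 19/37 = 0.513514: log2(p) = -0.961526, -p*log2(p) = 0.493757
  p = 16/37 = 0.432432: log2(p) = -1.209453, -p*log2(p) = 0.523007
  p = 2/37 = 0.054054: log2(p) = -4.209453, -p*log2(p) = 0.227538
H = 0.493757 + 0.523007 + 0.227538 = 1.244302

H = 1.2443 bits/symbol


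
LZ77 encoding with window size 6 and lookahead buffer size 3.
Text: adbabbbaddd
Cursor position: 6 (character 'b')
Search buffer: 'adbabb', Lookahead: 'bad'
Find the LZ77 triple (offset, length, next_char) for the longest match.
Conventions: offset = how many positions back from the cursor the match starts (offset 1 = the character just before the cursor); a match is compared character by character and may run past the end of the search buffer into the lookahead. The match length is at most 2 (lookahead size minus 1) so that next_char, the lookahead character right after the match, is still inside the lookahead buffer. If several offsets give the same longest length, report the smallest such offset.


Try each offset into the search buffer:
  offset=1 (pos 5, char 'b'): match length 1
  offset=2 (pos 4, char 'b'): match length 1
  offset=3 (pos 3, char 'a'): match length 0
  offset=4 (pos 2, char 'b'): match length 2
  offset=5 (pos 1, char 'd'): match length 0
  offset=6 (pos 0, char 'a'): match length 0
Longest match has length 2 at offset 4.
next_char = character at position 6 + 2 = 8 -> 'd'

Best match: offset=4, length=2 (matching 'ba' starting at position 2)
LZ77 triple: (4, 2, 'd')


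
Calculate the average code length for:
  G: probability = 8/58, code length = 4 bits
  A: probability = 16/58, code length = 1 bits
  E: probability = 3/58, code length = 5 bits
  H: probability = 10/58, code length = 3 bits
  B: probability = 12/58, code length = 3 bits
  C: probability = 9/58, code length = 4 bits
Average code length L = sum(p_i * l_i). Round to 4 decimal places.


Weighted contributions p_i * l_i:
  G: (8/58) * 4 = 32/58
  A: (16/58) * 1 = 16/58
  E: (3/58) * 5 = 15/58
  H: (10/58) * 3 = 30/58
  B: (12/58) * 3 = 36/58
  C: (9/58) * 4 = 36/58
Sum = (32 + 16 + 15 + 30 + 36 + 36)/58 = 165/58

L = 165/58 = 2.8448 bits/symbol


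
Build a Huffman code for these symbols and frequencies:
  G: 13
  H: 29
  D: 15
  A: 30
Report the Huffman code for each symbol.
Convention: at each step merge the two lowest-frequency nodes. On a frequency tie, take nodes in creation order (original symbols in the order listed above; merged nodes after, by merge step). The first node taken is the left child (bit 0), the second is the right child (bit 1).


Huffman tree construction:
Step 1: Merge G(13) + D(15) = 28
Step 2: Merge (G+D)(28) + H(29) = 57
Step 3: Merge A(30) + ((G+D)+H)(57) = 87
Read each symbol's code off the tree from the root (left child = 0, right child = 1).

Codes:
  G: 100 (length 3)
  H: 11 (length 2)
  D: 101 (length 3)
  A: 0 (length 1)
Average code length: 172/87 = 1.9770 bits/symbol


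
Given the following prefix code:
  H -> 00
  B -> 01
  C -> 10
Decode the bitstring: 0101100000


Decoding step by step:
Bits 01 -> B
Bits 01 -> B
Bits 10 -> C
Bits 00 -> H
Bits 00 -> H


Decoded message: BBCHH


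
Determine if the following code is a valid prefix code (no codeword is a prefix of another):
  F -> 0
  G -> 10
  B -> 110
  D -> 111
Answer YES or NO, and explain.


Checking each pair (does one codeword prefix another?):
  F='0' vs G='10': no prefix
  F='0' vs B='110': no prefix
  F='0' vs D='111': no prefix
  G='10' vs F='0': no prefix
  G='10' vs B='110': no prefix
  G='10' vs D='111': no prefix
  B='110' vs F='0': no prefix
  B='110' vs G='10': no prefix
  B='110' vs D='111': no prefix
  D='111' vs F='0': no prefix
  D='111' vs G='10': no prefix
  D='111' vs B='110': no prefix
No violation found over all pairs.

YES -- this is a valid prefix code. No codeword is a prefix of any other codeword.
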